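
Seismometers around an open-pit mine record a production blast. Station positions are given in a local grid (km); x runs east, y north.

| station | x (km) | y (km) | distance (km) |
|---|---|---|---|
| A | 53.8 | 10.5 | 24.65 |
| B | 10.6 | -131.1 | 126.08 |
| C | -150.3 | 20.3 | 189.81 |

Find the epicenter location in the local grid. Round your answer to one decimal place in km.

Circle about each station: (x − 53.8)² + (y − 10.5)² = 24.65²; (x − 10.6)² + (y + 131.1)² = 126.08²; (x + 150.3)² + (y − 20.3)² = 189.81².
Subtracting the A equation from the B and C equations removes the quadratic terms:
-86.4 x − 283.2 y = -993.66
-408.2 x + 19.6 y = -15422.72
Solving the 2×2 system: x ≈ 37.4, y ≈ -7.9 km.
Check against A (with the unrounded x, y): √((x − 53.8)²+(y − 10.5)²) = 24.65 ≈ 24.65 km. ✓

x ≈ 37.4 km, y ≈ -7.9 km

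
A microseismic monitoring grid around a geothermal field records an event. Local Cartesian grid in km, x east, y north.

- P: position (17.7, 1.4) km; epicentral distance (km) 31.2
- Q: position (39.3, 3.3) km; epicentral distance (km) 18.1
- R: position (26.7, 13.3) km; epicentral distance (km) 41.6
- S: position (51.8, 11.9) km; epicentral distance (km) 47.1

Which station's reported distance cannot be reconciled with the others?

Q

Solve using three stations at a time. Using P, R, S (subtract circle equations pairwise → linear system) gives (x, y) ≈ (27.3, -28.3).
Distances from that point to each station vs reported:
  P: calculated 31.2 vs reported 31.2 → residual 0.0 km
  Q: calculated 33.8 vs reported 18.1 → residual 15.7 km
  R: calculated 41.6 vs reported 41.6 → residual 0.0 km
  S: calculated 47.1 vs reported 47.1 → residual 0.0 km
P, R, S are mutually consistent (residuals ≈ 0); Q is off by 15.7 km.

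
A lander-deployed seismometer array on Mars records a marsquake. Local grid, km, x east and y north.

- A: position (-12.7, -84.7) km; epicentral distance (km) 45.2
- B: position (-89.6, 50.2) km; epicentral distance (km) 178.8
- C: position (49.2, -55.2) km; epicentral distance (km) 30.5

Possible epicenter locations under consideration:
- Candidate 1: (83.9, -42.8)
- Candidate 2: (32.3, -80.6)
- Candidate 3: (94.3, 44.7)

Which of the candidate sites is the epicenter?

For each candidate, compare |candidate − station| to the reported distance:
Candidate 1: residuals A 60.1, B 18.1, C 6.3 → max 60.1 km
Candidate 2: residuals A 0.0, B 0.0, C 0.0 → max 0.0 km
Candidate 3: residuals A 122.7, B 5.2, C 79.1 → max 122.7 km
Only Candidate 2 has all residuals ≈ 0.

Candidate 2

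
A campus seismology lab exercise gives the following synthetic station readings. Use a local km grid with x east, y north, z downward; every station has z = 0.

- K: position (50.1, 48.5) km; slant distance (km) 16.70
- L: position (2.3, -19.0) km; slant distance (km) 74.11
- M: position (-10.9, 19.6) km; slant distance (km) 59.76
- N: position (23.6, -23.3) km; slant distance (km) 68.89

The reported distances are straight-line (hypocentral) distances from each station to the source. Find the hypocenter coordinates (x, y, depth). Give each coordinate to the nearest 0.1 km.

Each station gives a sphere (x−x_i)² + (y−y_i)² + z² = d_i² (stations at z=0).
Subtracting the K sphere from L and M: z² cancels, leaving linear equations in x and y:
-95.6 x − 135.0 y = -9709.37
-122.0 x − 57.8 y = -7651.66
Solving: x ≈ 43.107, y ≈ 41.395 km (keep extra digits for the depth step; rounded: 43.1, 41.4).
Then from the K sphere: z² = 16.70² − (x − 50.1)² − (y − 48.5)² with x = 43.107, y = 41.395, so z ≈ 13.398 ≈ 13.4 km.
Check against N (with the unrounded solution): distance 68.89 ≈ 68.89 km. ✓

(43.1, 41.4, 13.4)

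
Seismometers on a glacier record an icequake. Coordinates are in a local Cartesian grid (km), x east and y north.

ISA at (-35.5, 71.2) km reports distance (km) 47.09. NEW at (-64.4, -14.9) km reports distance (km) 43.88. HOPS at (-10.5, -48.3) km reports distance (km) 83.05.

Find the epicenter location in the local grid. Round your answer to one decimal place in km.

x ≈ -48.0 km, y ≈ 25.8 km

Circle about each station: (x + 35.5)² + (y − 71.2)² = 47.09²; (x + 64.4)² + (y + 14.9)² = 43.88²; (x + 10.5)² + (y + 48.3)² = 83.05².
Subtracting the ISA equation from the NEW and HOPS equations removes the quadratic terms:
-57.8 x − 172.2 y = -1668.31
50.0 x − 239.0 y = -8566.38
Solving the 2×2 system: x ≈ -48.0, y ≈ 25.8 km.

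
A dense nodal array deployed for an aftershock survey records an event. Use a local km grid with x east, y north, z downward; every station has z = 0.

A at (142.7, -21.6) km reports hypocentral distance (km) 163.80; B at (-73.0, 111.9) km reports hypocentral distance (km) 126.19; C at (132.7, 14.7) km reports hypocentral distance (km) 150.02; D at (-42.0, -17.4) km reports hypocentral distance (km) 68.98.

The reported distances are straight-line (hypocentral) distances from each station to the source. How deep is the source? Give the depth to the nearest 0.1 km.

Each station gives a sphere (x−x_i)² + (y−y_i)² + z² = d_i² (stations at z=0).
Subtracting the A sphere from B and C: z² cancels, leaving linear equations in x and y:
-431.4 x + 267.0 y = 7927.28
-20.0 x + 72.6 y = 1319.97
Solving: x ≈ -8.587, y ≈ 15.816 km (keep extra digits for the depth step; rounded: -8.6, 15.8).
Then from the A sphere: z² = 163.80² − (x − 142.7)² − (y + 21.6)² with x = -8.587, y = 15.816, so z ≈ 50.425 ≈ 50.4 km.
Check against D (with the unrounded solution): distance 69.01 ≈ 68.98 km. ✓

50.4 km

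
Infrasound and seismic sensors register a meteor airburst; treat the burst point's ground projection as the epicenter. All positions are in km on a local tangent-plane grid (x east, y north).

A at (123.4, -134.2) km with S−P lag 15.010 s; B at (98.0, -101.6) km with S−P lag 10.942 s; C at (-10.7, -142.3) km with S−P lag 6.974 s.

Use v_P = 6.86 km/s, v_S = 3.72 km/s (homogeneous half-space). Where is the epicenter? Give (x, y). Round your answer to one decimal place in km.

Distance from S−P lag: d = Δt · v_P v_S / (v_P − v_S) = Δt · (6.86·3.72)/(6.86−3.72) ≈ 8.1271·Δt.
So d_A = 121.99, d_B = 88.93, d_C = 56.68 km.
Circle about each station: (x − 123.4)² + (y + 134.2)² = 121.99²; (x − 98.0)² + (y + 101.6)² = 88.93²; (x + 10.7)² + (y + 142.3)² = 56.68².
Subtracting the A equation from the B and C equations removes the quadratic terms:
-50.8 x + 65.2 y = -6337.62
-268.2 x − 16.2 y = -1204.48
Solving the 2×2 system: x ≈ 9.9, y ≈ -89.5 km.

x ≈ 9.9 km, y ≈ -89.5 km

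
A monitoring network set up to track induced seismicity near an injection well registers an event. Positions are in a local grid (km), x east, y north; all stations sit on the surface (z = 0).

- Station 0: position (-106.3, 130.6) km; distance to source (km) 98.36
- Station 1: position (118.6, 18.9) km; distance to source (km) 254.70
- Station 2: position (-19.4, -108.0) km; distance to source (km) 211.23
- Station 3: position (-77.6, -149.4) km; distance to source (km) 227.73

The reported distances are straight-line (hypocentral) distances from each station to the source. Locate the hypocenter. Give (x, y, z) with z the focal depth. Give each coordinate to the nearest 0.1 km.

(-122.5, 62.8, 69.4)

Each station gives a sphere (x−x_i)² + (y−y_i)² + z² = d_i² (stations at z=0).
Subtracting the Station 0 sphere from Station 1 and Station 2: z² cancels, leaving linear equations in x and y:
449.8 x − 223.4 y = -69130.28
173.8 x − 477.2 y = -51259.11
Solving: x ≈ -122.500, y ≈ 62.801 km (keep extra digits for the depth step; rounded: -122.5, 62.8).
Then from the Station 0 sphere: z² = 98.36² − (x + 106.3)² − (y − 130.6)² with x = -122.500, y = 62.801, so z ≈ 69.394 ≈ 69.4 km.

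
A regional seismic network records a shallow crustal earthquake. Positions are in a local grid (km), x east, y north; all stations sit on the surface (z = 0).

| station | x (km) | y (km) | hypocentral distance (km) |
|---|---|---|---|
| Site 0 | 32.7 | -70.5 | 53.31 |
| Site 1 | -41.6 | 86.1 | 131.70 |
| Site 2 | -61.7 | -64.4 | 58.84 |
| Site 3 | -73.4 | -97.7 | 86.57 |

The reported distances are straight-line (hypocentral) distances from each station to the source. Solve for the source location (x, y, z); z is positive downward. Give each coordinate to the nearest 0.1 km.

(-9.5, -40.9, 13.6)

Each station gives a sphere (x−x_i)² + (y−y_i)² + z² = d_i² (stations at z=0).
Subtracting the Site 0 sphere from Site 1 and Site 2: z² cancels, leaving linear equations in x and y:
-148.6 x + 313.2 y = -11398.70
-188.8 x + 12.2 y = 1294.52
Solving: x ≈ -9.500, y ≈ -40.901 km (keep extra digits for the depth step; rounded: -9.5, -40.9).
Then from the Site 0 sphere: z² = 53.31² − (x − 32.7)² − (y + 70.5)² with x = -9.500, y = -40.901, so z ≈ 13.602 ≈ 13.6 km.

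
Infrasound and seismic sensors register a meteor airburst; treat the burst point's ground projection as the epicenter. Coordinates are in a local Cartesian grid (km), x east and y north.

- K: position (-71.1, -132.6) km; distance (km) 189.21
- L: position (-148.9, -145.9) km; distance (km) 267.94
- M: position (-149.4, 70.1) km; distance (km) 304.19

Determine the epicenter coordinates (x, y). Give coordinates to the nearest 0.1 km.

Circle about each station: (x + 71.1)² + (y + 132.6)² = 189.21²; (x + 148.9)² + (y + 145.9)² = 267.94²; (x + 149.4)² + (y − 70.1)² = 304.19².
Subtracting the K equation from the L and M equations removes the quadratic terms:
-155.6 x − 26.6 y = -15171.37
-156.6 x + 405.4 y = -52134.73
Solving the 2×2 system: x ≈ 112.1, y ≈ -85.3 km.

112.1 km east, -85.3 km north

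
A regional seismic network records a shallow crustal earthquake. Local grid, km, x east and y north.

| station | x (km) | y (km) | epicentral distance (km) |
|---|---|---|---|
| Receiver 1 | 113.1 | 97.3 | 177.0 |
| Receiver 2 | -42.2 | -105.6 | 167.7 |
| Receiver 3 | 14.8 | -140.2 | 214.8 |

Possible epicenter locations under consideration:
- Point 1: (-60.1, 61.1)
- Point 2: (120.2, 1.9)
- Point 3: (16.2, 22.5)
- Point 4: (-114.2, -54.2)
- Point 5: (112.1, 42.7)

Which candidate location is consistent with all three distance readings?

Point 1

For each candidate, compare |candidate − station| to the reported distance:
Point 1: residuals Receiver 1 0.1, Receiver 2 0.0, Receiver 3 0.0 → max 0.1 km
Point 2: residuals Receiver 1 81.3, Receiver 2 27.1, Receiver 3 37.9 → max 81.3 km
Point 3: residuals Receiver 1 54.6, Receiver 2 26.9, Receiver 3 52.1 → max 54.6 km
Point 4: residuals Receiver 1 96.2, Receiver 2 79.2, Receiver 3 59.8 → max 96.2 km
Point 5: residuals Receiver 1 122.4, Receiver 2 46.3, Receiver 3 7.6 → max 122.4 km
Only Point 1 has all residuals ≈ 0.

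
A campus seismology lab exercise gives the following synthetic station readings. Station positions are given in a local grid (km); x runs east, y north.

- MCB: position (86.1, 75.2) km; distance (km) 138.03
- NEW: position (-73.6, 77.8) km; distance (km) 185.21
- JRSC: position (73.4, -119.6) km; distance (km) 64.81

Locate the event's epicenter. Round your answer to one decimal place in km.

Circle about each station: (x − 86.1)² + (y − 75.2)² = 138.03²; (x + 73.6)² + (y − 77.8)² = 185.21²; (x − 73.4)² + (y + 119.6)² = 64.81².
Subtracting pairs of circle equations eliminates x²+y² and gives linear equations (the radical axes):
-319.4 x + 5.2 y = -16848.91
-25.4 x − 389.6 y = 21475.41
Solving the 2×2 system: x ≈ 51.8, y ≈ -58.5 km.

x ≈ 51.8 km, y ≈ -58.5 km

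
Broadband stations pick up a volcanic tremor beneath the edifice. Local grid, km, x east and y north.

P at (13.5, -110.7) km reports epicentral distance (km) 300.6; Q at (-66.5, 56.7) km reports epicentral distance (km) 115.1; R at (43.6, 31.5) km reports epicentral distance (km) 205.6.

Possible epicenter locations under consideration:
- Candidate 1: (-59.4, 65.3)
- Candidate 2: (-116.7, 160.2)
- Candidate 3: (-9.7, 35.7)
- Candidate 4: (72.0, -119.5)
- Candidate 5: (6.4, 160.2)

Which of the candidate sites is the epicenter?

For each candidate, compare |candidate − station| to the reported distance:
Candidate 1: residuals P 110.1, Q 103.9, R 97.2 → max 110.1 km
Candidate 2: residuals P 0.0, Q 0.1, R 0.0 → max 0.1 km
Candidate 3: residuals P 152.4, Q 54.5, R 152.1 → max 152.4 km
Candidate 4: residuals P 241.4, Q 109.0, R 52.0 → max 241.4 km
Candidate 5: residuals P 29.6, Q 11.5, R 71.6 → max 71.6 km
Only Candidate 2 has all residuals ≈ 0.

Candidate 2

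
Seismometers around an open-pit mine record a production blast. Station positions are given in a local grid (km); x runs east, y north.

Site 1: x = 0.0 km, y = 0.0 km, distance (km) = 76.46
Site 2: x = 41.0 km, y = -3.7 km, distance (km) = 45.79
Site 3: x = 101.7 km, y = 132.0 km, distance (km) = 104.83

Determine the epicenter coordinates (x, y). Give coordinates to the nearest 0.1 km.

x ≈ 69.3 km, y ≈ 32.3 km

Circle about each station: x² + y² = 76.46²; (x − 41.0)² + (y + 3.7)² = 45.79²; (x − 101.7)² + (y − 132.0)² = 104.83².
Subtracting the Site 1 equation from the Site 2 and Site 3 equations removes the quadratic terms:
82.0 x − 7.4 y = 5444.10
203.4 x + 264.0 y = 22623.69
Solving the 2×2 system: x ≈ 69.3, y ≈ 32.3 km.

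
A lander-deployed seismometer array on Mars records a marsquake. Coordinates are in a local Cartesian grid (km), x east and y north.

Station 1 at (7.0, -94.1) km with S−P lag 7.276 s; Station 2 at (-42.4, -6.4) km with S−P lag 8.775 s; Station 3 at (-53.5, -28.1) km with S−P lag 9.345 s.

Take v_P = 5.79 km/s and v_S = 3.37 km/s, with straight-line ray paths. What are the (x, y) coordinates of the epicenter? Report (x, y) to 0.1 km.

Distance from S−P lag: d = Δt · v_P v_S / (v_P − v_S) = Δt · (5.79·3.37)/(5.79−3.37) ≈ 8.0629·Δt.
So d_Station 1 = 58.67, d_Station 2 = 70.75, d_Station 3 = 75.35 km.
Circle about each station: (x − 7.0)² + (y + 94.1)² = 58.67²; (x + 42.4)² + (y + 6.4)² = 70.75²; (x + 53.5)² + (y + 28.1)² = 75.35².
Subtracting the Station 1 equation from the Station 2 and Station 3 equations removes the quadratic terms:
-98.8 x + 175.4 y = -8628.48
-121.0 x + 132.0 y = -7487.40
Solving the 2×2 system: x ≈ 21.3, y ≈ -37.2 km.
Check against Station 1 (with the unrounded x, y): √((x − 7.0)²+(y + 94.1)²) = 58.68 ≈ 58.67 km. ✓

x ≈ 21.3 km, y ≈ -37.2 km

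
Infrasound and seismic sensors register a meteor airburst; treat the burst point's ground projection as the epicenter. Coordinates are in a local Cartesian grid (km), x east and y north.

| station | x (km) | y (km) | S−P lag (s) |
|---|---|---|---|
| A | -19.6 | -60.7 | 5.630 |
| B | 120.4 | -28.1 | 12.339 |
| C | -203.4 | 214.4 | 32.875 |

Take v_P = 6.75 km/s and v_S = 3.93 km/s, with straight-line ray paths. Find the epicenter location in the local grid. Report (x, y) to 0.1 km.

Distance from S−P lag: d = Δt · v_P v_S / (v_P − v_S) = Δt · (6.75·3.93)/(6.75−3.93) ≈ 9.4069·Δt.
So d_A = 52.96, d_B = 116.07, d_C = 309.25 km.
Circle about each station: (x + 19.6)² + (y + 60.7)² = 52.96²; (x − 120.4)² + (y + 28.1)² = 116.07²; (x + 203.4)² + (y − 214.4)² = 309.25².
Subtracting the A equation from the B and C equations removes the quadratic terms:
280.0 x + 65.2 y = 549.64
-367.6 x + 550.2 y = -9560.53
Solving the 2×2 system: x ≈ 5.2, y ≈ -13.9 km.

(5.2, -13.9)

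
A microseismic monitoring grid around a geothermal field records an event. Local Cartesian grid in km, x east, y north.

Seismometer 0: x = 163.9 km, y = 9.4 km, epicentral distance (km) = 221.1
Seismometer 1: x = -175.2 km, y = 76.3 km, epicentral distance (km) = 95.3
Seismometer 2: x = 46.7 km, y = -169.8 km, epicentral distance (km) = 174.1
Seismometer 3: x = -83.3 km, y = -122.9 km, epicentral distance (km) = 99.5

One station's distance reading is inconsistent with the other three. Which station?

Solve using three stations at a time. Using Seismometer 0, Seismometer 2, Seismometer 3 (subtract circle equations pairwise → linear system) gives (x, y) ≈ (-54.0, -27.8).
Distances from that point to each station vs reported:
  Seismometer 0: calculated 221.1 vs reported 221.1 → residual 0.0 km
  Seismometer 1: calculated 159.8 vs reported 95.3 → residual 64.5 km
  Seismometer 2: calculated 174.1 vs reported 174.1 → residual 0.0 km
  Seismometer 3: calculated 99.5 vs reported 99.5 → residual 0.0 km
Seismometer 0, Seismometer 2, Seismometer 3 are mutually consistent (residuals ≈ 0); Seismometer 1 is off by 64.5 km.

Seismometer 1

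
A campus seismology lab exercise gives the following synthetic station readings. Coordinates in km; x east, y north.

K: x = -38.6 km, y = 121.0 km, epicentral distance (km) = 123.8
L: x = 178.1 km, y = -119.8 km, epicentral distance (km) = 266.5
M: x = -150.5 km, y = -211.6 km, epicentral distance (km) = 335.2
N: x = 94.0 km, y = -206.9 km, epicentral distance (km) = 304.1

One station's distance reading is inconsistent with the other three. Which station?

Solve using three stations at a time. Using L, M, N (subtract circle equations pairwise → linear system) gives (x, y) ≈ (6.8, 84.6).
Distances from that point to each station vs reported:
  K: calculated 58.1 vs reported 123.8 → residual 65.7 km
  L: calculated 266.8 vs reported 266.5 → residual 0.3 km
  M: calculated 335.4 vs reported 335.2 → residual 0.2 km
  N: calculated 304.3 vs reported 304.1 → residual 0.2 km
L, M, N are mutually consistent (residuals ≈ 0); K is off by 65.7 km.

K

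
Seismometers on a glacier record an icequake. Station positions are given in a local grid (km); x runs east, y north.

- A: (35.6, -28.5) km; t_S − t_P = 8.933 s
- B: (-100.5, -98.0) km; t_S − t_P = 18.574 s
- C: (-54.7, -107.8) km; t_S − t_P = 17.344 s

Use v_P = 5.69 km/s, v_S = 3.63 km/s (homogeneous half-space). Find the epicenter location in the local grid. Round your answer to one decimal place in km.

(4.8, 55.6)

Distance from S−P lag: d = Δt · v_P v_S / (v_P − v_S) = Δt · (5.69·3.63)/(5.69−3.63) ≈ 10.0266·Δt.
So d_A = 89.57, d_B = 186.23, d_C = 173.90 km.
Circle about each station: (x − 35.6)² + (y + 28.5)² = 89.57²; (x + 100.5)² + (y + 98.0)² = 186.23²; (x + 54.7)² + (y + 107.8)² = 173.90².
Subtracting pairs of circle equations eliminates x²+y² and gives linear equations (the radical axes):
-272.2 x − 139.0 y = -9034.19
-180.6 x − 158.6 y = -9685.11
Solving the 2×2 system: x ≈ 4.8, y ≈ 55.6 km.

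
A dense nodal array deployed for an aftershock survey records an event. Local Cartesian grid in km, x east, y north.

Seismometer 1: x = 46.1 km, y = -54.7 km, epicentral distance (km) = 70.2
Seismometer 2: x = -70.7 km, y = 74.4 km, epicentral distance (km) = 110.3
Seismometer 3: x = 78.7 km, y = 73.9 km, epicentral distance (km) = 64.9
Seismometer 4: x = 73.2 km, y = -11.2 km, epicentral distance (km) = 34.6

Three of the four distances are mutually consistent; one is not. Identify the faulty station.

Seismometer 2

Solve using three stations at a time. Using Seismometer 1, Seismometer 3, Seismometer 4 (subtract circle equations pairwise → linear system) gives (x, y) ≈ (51.1, 15.2).
Distances from that point to each station vs reported:
  Seismometer 1: calculated 70.1 vs reported 70.2 → residual 0.1 km
  Seismometer 2: calculated 135.4 vs reported 110.3 → residual 25.1 km
  Seismometer 3: calculated 64.8 vs reported 64.9 → residual 0.1 km
  Seismometer 4: calculated 34.4 vs reported 34.6 → residual 0.2 km
Seismometer 1, Seismometer 3, Seismometer 4 are mutually consistent (residuals ≈ 0); Seismometer 2 is off by 25.1 km.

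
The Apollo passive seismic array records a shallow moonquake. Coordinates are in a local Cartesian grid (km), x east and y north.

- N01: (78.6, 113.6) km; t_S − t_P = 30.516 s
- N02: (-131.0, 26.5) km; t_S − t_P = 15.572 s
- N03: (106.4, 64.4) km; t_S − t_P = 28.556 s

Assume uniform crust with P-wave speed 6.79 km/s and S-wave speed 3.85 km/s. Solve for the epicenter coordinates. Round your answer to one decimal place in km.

Distance from S−P lag: d = Δt · v_P v_S / (v_P − v_S) = Δt · (6.79·3.85)/(6.79−3.85) ≈ 8.8917·Δt.
So d_N01 = 271.34, d_N02 = 138.46, d_N03 = 253.91 km.
Circle about each station: (x − 78.6)² + (y − 113.6)² = 271.34²; (x + 131.0)² + (y − 26.5)² = 138.46²; (x − 106.4)² + (y − 64.4)² = 253.91².
Subtracting pairs of circle equations eliminates x²+y² and gives linear equations (the radical axes):
-419.2 x − 174.2 y = 53234.55
55.6 x − 98.4 y = 5540.51
Solving the 2×2 system: x ≈ -83.9, y ≈ -103.7 km.

x ≈ -83.9 km, y ≈ -103.7 km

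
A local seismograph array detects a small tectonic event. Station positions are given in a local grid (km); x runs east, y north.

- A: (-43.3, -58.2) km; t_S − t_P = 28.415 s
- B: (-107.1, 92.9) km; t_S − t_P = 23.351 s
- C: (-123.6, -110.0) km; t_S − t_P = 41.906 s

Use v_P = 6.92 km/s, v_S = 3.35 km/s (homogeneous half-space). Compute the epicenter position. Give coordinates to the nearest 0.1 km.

Distance from S−P lag: d = Δt · v_P v_S / (v_P − v_S) = Δt · (6.92·3.35)/(6.92−3.35) ≈ 6.4936·Δt.
So d_A = 184.51, d_B = 151.63, d_C = 272.12 km.
Circle about each station: (x + 43.3)² + (y + 58.2)² = 184.51²; (x + 107.1)² + (y − 92.9)² = 151.63²; (x + 123.6)² + (y + 110.0)² = 272.12².
Subtracting pairs of circle equations eliminates x²+y² and gives linear equations (the radical axes):
-127.6 x + 302.2 y = 25890.97
-160.6 x − 103.6 y = -17890.52
Solving the 2×2 system: x ≈ 44.1, y ≈ 104.3 km.

x ≈ 44.1 km, y ≈ 104.3 km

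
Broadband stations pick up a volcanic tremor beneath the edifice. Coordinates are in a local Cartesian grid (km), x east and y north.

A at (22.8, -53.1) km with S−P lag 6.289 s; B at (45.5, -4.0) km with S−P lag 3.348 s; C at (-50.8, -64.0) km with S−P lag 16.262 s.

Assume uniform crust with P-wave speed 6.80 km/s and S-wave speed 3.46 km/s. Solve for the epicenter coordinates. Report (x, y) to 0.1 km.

Distance from S−P lag: d = Δt · v_P v_S / (v_P − v_S) = Δt · (6.80·3.46)/(6.80−3.46) ≈ 7.0443·Δt.
So d_A = 44.30, d_B = 23.58, d_C = 114.55 km.
Circle about each station: (x − 22.8)² + (y + 53.1)² = 44.30²; (x − 45.5)² + (y + 4.0)² = 23.58²; (x + 50.8)² + (y + 64.0)² = 114.55².
Subtracting the A equation from the B and C equations removes the quadratic terms:
45.4 x + 98.2 y = 153.27
-147.2 x − 21.8 y = -7822.02
Solving the 2×2 system: x ≈ 56.8, y ≈ -24.7 km.
Check against A (with the unrounded x, y): √((x − 22.8)²+(y + 53.1)²) = 44.30 ≈ 44.30 km. ✓

(56.8, -24.7)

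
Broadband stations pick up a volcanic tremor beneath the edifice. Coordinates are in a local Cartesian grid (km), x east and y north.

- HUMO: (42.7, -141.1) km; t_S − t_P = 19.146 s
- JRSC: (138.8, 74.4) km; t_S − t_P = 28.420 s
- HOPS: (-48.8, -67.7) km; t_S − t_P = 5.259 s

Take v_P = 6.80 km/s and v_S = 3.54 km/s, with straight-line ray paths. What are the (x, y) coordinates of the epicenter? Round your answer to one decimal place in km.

Distance from S−P lag: d = Δt · v_P v_S / (v_P − v_S) = Δt · (6.80·3.54)/(6.80−3.54) ≈ 7.3840·Δt.
So d_HUMO = 141.38, d_JRSC = 209.85, d_HOPS = 38.83 km.
Circle about each station: (x − 42.7)² + (y + 141.1)² = 141.38²; (x − 138.8)² + (y − 74.4)² = 209.85²; (x + 48.8)² + (y + 67.7)² = 38.83².
Subtracting pairs of circle equations eliminates x²+y² and gives linear equations (the radical axes):
192.2 x + 431.0 y = -20980.42
-183.0 x + 146.8 y = 3712.77
Solving the 2×2 system: x ≈ -43.7, y ≈ -29.2 km.
Check against HUMO (with the unrounded x, y): √((x − 42.7)²+(y + 141.1)²) = 141.38 ≈ 141.38 km. ✓

(-43.7, -29.2)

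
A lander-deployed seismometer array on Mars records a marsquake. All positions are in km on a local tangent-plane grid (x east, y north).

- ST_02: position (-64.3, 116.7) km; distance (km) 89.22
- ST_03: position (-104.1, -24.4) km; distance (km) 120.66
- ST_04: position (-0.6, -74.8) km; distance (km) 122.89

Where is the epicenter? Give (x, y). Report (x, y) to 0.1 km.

Circle about each station: (x + 64.3)² + (y − 116.7)² = 89.22²; (x + 104.1)² + (y + 24.4)² = 120.66²; (x + 0.6)² + (y + 74.8)² = 122.89².
Subtracting pairs of circle equations eliminates x²+y² and gives linear equations (the radical axes):
-79.6 x − 282.2 y = -12919.84
127.4 x − 383.0 y = -19299.72
Solving the 2×2 system: x ≈ -7.5, y ≈ 47.9 km.

x ≈ -7.5 km, y ≈ 47.9 km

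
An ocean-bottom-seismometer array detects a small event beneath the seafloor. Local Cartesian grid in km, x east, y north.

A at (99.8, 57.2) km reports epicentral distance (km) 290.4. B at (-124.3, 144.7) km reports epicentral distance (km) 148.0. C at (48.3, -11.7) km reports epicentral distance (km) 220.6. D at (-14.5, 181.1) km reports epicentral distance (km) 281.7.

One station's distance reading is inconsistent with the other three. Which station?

Solve using three stations at a time. Using A, C, D (subtract circle equations pairwise → linear system) gives (x, y) ≈ (-168.0, -55.1).
Distances from that point to each station vs reported:
  A: calculated 290.4 vs reported 290.4 → residual 0.0 km
  B: calculated 204.6 vs reported 148.0 → residual 56.6 km
  C: calculated 220.7 vs reported 220.6 → residual 0.1 km
  D: calculated 281.7 vs reported 281.7 → residual 0.0 km
A, C, D are mutually consistent (residuals ≈ 0); B is off by 56.6 km.

B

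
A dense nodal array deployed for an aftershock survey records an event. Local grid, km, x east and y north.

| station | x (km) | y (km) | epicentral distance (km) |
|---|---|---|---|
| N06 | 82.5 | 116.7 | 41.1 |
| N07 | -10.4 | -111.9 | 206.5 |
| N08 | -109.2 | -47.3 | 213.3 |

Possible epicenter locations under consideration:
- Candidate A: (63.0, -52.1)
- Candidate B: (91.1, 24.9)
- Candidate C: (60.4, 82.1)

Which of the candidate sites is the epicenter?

For each candidate, compare |candidate − station| to the reported distance:
Candidate A: residuals N06 128.8, N07 111.8, N08 41.0 → max 128.8 km
Candidate B: residuals N06 51.1, N07 36.2, N08 0.4 → max 51.1 km
Candidate C: residuals N06 0.0, N07 0.0, N08 0.0 → max 0.0 km
Only Candidate C has all residuals ≈ 0.

Candidate C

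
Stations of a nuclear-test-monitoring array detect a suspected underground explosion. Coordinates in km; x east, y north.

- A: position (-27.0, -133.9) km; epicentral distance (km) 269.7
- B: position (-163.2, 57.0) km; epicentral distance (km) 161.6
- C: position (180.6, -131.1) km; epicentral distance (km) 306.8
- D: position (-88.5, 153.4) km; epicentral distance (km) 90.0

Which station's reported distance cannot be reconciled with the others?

Solve using three stations at a time. Using B, C, D (subtract circle equations pairwise → linear system) gives (x, y) ≈ (-10.3, 109.1).
Distances from that point to each station vs reported:
  A: calculated 243.5 vs reported 269.7 → residual 26.2 km
  B: calculated 161.6 vs reported 161.6 → residual 0.0 km
  C: calculated 306.8 vs reported 306.8 → residual 0.0 km
  D: calculated 89.9 vs reported 90.0 → residual 0.1 km
B, C, D are mutually consistent (residuals ≈ 0); A is off by 26.2 km.

A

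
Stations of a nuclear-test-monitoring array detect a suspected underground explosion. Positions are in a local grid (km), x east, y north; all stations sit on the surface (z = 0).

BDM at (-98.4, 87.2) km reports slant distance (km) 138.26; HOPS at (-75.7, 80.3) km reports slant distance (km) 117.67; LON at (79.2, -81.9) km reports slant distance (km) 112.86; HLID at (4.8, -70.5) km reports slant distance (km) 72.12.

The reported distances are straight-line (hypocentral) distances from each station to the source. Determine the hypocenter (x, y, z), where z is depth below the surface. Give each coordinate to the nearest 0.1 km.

Each station gives a sphere (x−x_i)² + (y−y_i)² + z² = d_i² (stations at z=0).
Subtracting the BDM sphere from HOPS and LON: z² cancels, leaving linear equations in x and y:
45.4 x − 13.8 y = 161.78
355.2 x − 338.2 y = 2072.30
Solving: x ≈ 2.499, y ≈ -3.503 km (keep extra digits for the depth step; rounded: 2.5, -3.5).
Then from the BDM sphere: z² = 138.26² − (x + 98.4)² − (y − 87.2)² with x = 2.499, y = -3.503, so z ≈ 26.612 ≈ 26.6 km.

(2.5, -3.5, 26.6)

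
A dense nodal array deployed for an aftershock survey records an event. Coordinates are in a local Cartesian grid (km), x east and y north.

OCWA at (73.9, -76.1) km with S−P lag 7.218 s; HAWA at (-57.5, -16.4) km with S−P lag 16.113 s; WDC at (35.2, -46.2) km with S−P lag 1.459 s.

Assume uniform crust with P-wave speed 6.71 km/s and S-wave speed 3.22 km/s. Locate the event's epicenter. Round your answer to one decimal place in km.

Distance from S−P lag: d = Δt · v_P v_S / (v_P − v_S) = Δt · (6.71·3.22)/(6.71−3.22) ≈ 6.1909·Δt.
So d_OCWA = 44.69, d_HAWA = 99.75, d_WDC = 9.03 km.
Circle about each station: (x − 73.9)² + (y + 76.1)² = 44.69²; (x + 57.5)² + (y + 16.4)² = 99.75²; (x − 35.2)² + (y + 46.2)² = 9.03².
Subtracting pairs of circle equations eliminates x²+y² and gives linear equations (the radical axes):
-262.8 x + 119.4 y = -15630.08
-77.4 x + 59.8 y = -5963.28
Solving the 2×2 system: x ≈ 34.4, y ≈ -55.2 km.

x ≈ 34.4 km, y ≈ -55.2 km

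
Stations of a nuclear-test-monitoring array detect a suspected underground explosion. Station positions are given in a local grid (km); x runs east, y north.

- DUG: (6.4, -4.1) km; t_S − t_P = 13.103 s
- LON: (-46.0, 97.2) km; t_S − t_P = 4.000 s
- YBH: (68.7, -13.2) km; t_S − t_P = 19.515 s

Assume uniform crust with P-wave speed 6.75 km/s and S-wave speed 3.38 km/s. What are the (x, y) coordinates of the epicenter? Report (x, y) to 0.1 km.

-26.7 km east, 78.2 km north

Distance from S−P lag: d = Δt · v_P v_S / (v_P − v_S) = Δt · (6.75·3.38)/(6.75−3.38) ≈ 6.7700·Δt.
So d_DUG = 88.71, d_LON = 27.08, d_YBH = 132.12 km.
Circle about each station: (x − 6.4)² + (y + 4.1)² = 88.71²; (x + 46.0)² + (y − 97.2)² = 27.08²; (x − 68.7)² + (y + 13.2)² = 132.12².
Subtracting the DUG equation from the LON and YBH equations removes the quadratic terms:
-104.8 x + 202.6 y = 18642.21
124.6 x − 18.2 y = -4750.07
Solving the 2×2 system: x ≈ -26.7, y ≈ 78.2 km.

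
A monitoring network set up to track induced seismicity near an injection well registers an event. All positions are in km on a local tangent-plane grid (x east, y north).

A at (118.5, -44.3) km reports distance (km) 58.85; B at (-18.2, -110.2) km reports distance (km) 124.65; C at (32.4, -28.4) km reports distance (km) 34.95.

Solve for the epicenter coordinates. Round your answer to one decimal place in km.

Circle about each station: (x − 118.5)² + (y + 44.3)² = 58.85²; (x + 18.2)² + (y + 110.2)² = 124.65²; (x − 32.4)² + (y + 28.4)² = 34.95².
Subtracting pairs of circle equations eliminates x²+y² and gives linear equations (the radical axes):
-273.4 x − 131.8 y = -15603.76
-172.2 x + 31.8 y = -11906.60
Solving the 2×2 system: x ≈ 65.8, y ≈ -18.1 km.

(65.8, -18.1)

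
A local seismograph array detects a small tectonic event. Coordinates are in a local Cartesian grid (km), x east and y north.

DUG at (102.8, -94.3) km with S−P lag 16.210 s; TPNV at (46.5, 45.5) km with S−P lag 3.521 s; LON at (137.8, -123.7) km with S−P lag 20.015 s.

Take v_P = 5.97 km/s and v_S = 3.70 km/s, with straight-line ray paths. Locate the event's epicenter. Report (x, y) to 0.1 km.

Distance from S−P lag: d = Δt · v_P v_S / (v_P − v_S) = Δt · (5.97·3.70)/(5.97−3.70) ≈ 9.7308·Δt.
So d_DUG = 157.74, d_TPNV = 34.26, d_LON = 194.76 km.
Circle about each station: (x − 102.8)² + (y + 94.3)² = 157.74²; (x − 46.5)² + (y − 45.5)² = 34.26²; (x − 137.8)² + (y + 123.7)² = 194.76².
Subtracting the DUG equation from the TPNV and LON equations removes the quadratic terms:
-112.6 x + 279.6 y = 8480.33
70.0 x − 58.8 y = 1780.65
Solving the 2×2 system: x ≈ 76.9, y ≈ 61.3 km.

(76.9, 61.3)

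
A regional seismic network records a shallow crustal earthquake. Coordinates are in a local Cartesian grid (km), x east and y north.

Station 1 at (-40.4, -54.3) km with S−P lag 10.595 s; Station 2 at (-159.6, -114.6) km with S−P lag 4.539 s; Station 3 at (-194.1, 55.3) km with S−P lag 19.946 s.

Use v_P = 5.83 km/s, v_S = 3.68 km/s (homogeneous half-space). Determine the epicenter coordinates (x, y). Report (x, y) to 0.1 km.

x ≈ -116.3 km, y ≈ -127.9 km

Distance from S−P lag: d = Δt · v_P v_S / (v_P − v_S) = Δt · (5.83·3.68)/(5.83−3.68) ≈ 9.9788·Δt.
So d_Station 1 = 105.73, d_Station 2 = 45.29, d_Station 3 = 199.04 km.
Circle about each station: (x + 40.4)² + (y + 54.3)² = 105.73²; (x + 159.6)² + (y + 114.6)² = 45.29²; (x + 194.1)² + (y − 55.3)² = 199.04².
Subtracting the Station 1 equation from the Station 2 and Station 3 equations removes the quadratic terms:
-238.4 x − 120.6 y = 43152.32
-307.4 x + 219.2 y = 7714.16
Solving the 2×2 system: x ≈ -116.3, y ≈ -127.9 km.
Check against Station 1 (with the unrounded x, y): √((x + 40.4)²+(y + 54.3)²) = 105.73 ≈ 105.73 km. ✓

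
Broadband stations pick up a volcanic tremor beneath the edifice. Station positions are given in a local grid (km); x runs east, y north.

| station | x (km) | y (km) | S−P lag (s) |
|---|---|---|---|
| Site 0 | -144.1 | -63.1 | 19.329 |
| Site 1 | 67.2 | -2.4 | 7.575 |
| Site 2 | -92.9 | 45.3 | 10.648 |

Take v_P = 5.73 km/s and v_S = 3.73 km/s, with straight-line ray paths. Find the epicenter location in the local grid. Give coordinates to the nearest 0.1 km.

(19.5, 63.0)

Distance from S−P lag: d = Δt · v_P v_S / (v_P − v_S) = Δt · (5.73·3.73)/(5.73−3.73) ≈ 10.6864·Δt.
So d_Site 0 = 206.56, d_Site 1 = 80.95, d_Site 2 = 113.79 km.
Circle about each station: (x + 144.1)² + (y + 63.1)² = 206.56²; (x − 67.2)² + (y + 2.4)² = 80.95²; (x + 92.9)² + (y − 45.3)² = 113.79².
Subtracting the Site 0 equation from the Site 1 and Site 2 equations removes the quadratic terms:
422.6 x + 121.4 y = 15889.31
102.4 x + 216.8 y = 15654.95
Solving the 2×2 system: x ≈ 19.5, y ≈ 63.0 km.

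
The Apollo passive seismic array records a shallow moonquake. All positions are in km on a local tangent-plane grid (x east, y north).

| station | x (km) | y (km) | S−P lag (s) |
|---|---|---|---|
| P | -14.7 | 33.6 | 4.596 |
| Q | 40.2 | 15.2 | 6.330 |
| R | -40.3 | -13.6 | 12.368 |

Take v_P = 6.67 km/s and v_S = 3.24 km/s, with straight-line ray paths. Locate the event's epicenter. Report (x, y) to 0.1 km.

12.4 km east, 43.8 km north

Distance from S−P lag: d = Δt · v_P v_S / (v_P − v_S) = Δt · (6.67·3.24)/(6.67−3.24) ≈ 6.3005·Δt.
So d_P = 28.96, d_Q = 39.88, d_R = 77.92 km.
Circle about each station: (x + 14.7)² + (y − 33.6)² = 28.96²; (x − 40.2)² + (y − 15.2)² = 39.88²; (x + 40.3)² + (y + 13.6)² = 77.92².
Subtracting the P equation from the Q and R equations removes the quadratic terms:
109.8 x − 36.8 y = -249.70
-51.2 x − 94.4 y = -4768.84
Solving the 2×2 system: x ≈ 12.4, y ≈ 43.8 km.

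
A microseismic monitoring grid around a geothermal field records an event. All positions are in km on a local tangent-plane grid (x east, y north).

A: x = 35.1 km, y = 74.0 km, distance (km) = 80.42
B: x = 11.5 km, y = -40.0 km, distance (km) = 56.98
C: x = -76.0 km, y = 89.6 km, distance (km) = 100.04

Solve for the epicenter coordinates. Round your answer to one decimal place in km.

(-14.5, 10.7)

Circle about each station: (x − 35.1)² + (y − 74.0)² = 80.42²; (x − 11.5)² + (y + 40.0)² = 56.98²; (x + 76.0)² + (y − 89.6)² = 100.04².
Subtracting the A equation from the B and C equations removes the quadratic terms:
-47.2 x − 228.0 y = -1755.10
-222.2 x + 31.2 y = 3555.52
Solving the 2×2 system: x ≈ -14.5, y ≈ 10.7 km.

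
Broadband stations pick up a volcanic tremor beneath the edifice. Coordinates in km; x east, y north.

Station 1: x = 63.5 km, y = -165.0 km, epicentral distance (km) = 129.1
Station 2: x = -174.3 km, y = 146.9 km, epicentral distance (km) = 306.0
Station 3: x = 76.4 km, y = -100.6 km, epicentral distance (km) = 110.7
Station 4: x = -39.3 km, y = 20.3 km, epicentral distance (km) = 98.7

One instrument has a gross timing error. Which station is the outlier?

Station 2

Solve using three stations at a time. Using Station 1, Station 3, Station 4 (subtract circle equations pairwise → linear system) gives (x, y) ≈ (-32.0, -78.1).
Distances from that point to each station vs reported:
  Station 1: calculated 129.1 vs reported 129.1 → residual 0.0 km
  Station 2: calculated 266.2 vs reported 306.0 → residual 39.8 km
  Station 3: calculated 110.7 vs reported 110.7 → residual 0.0 km
  Station 4: calculated 98.7 vs reported 98.7 → residual 0.0 km
Station 1, Station 3, Station 4 are mutually consistent (residuals ≈ 0); Station 2 is off by 39.8 km.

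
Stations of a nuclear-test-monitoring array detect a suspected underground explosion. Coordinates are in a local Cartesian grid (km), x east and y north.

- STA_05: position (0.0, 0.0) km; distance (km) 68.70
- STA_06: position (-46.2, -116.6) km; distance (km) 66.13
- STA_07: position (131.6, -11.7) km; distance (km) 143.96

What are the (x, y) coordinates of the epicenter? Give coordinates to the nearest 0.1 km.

x ≈ -0.6 km, y ≈ -68.7 km

Circle about each station: x² + y² = 68.70²; (x + 46.2)² + (y + 116.6)² = 66.13²; (x − 131.6)² + (y + 11.7)² = 143.96².
Subtracting the STA_05 equation from the STA_06 and STA_07 equations removes the quadratic terms:
-92.4 x − 233.2 y = 16076.51
263.2 x − 23.4 y = 1450.66
Solving the 2×2 system: x ≈ -0.6, y ≈ -68.7 km.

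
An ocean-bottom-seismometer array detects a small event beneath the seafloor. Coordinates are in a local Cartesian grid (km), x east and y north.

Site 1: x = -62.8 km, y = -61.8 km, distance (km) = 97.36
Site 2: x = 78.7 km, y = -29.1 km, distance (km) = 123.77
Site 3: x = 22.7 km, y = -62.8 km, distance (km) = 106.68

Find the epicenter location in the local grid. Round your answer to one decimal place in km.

Circle about each station: (x + 62.8)² + (y + 61.8)² = 97.36²; (x − 78.7)² + (y + 29.1)² = 123.77²; (x − 22.7)² + (y + 62.8)² = 106.68².
Subtracting pairs of circle equations eliminates x²+y² and gives linear equations (the radical axes):
283.0 x + 65.4 y = -6562.62
171.0 x − 2.0 y = -5205.60
Solving the 2×2 system: x ≈ -30.1, y ≈ 29.9 km.

x ≈ -30.1 km, y ≈ 29.9 km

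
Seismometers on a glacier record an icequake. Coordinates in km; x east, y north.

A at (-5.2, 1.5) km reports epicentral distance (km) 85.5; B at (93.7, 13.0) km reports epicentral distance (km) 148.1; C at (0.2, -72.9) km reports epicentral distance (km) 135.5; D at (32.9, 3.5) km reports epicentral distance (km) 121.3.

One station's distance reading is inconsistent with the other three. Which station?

B

Solve using three stations at a time. Using A, C, D (subtract circle equations pairwise → linear system) gives (x, y) ≈ (-84.9, 32.6).
Distances from that point to each station vs reported:
  A: calculated 85.5 vs reported 85.5 → residual 0.0 km
  B: calculated 179.7 vs reported 148.1 → residual 31.6 km
  C: calculated 135.5 vs reported 135.5 → residual 0.0 km
  D: calculated 121.3 vs reported 121.3 → residual 0.0 km
A, C, D are mutually consistent (residuals ≈ 0); B is off by 31.6 km.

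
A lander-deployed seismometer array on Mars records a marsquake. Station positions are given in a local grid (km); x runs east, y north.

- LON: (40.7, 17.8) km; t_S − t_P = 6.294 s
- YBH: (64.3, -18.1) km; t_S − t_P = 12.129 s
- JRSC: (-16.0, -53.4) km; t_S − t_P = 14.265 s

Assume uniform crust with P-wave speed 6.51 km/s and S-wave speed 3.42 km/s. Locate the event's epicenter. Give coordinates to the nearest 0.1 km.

Distance from S−P lag: d = Δt · v_P v_S / (v_P − v_S) = Δt · (6.51·3.42)/(6.51−3.42) ≈ 7.2052·Δt.
So d_LON = 45.35, d_YBH = 87.39, d_JRSC = 102.78 km.
Circle about each station: (x − 40.7)² + (y − 17.8)² = 45.35²; (x − 64.3)² + (y + 18.1)² = 87.39²; (x + 16.0)² + (y + 53.4)² = 102.78².
Subtracting the LON equation from the YBH and JRSC equations removes the quadratic terms:
47.2 x − 71.8 y = -3091.62
-113.4 x − 142.4 y = -7372.88
Solving the 2×2 system: x ≈ 6.0, y ≈ 47.0 km.

6.0 km east, 47.0 km north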